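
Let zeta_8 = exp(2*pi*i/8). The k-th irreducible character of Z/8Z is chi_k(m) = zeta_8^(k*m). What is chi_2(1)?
chi_2(1) = zeta_8^2 = I

Reasoning: chi_2(1) = zeta_8^(2*1) = zeta_8^2. Since zeta_8^8 = 1, this equals zeta_8^2 = exp(2*pi*i*2/8) = I.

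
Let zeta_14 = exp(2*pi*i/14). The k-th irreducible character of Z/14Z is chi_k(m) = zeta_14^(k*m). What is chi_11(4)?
chi_11(4) = zeta_14^44 = exp(2*I*pi/7)

Derivation: chi_11(4) = zeta_14^(11*4) = zeta_14^44. Since zeta_14^14 = 1, this equals zeta_14^2 = exp(2*pi*i*2/14) = exp(2*I*pi/7).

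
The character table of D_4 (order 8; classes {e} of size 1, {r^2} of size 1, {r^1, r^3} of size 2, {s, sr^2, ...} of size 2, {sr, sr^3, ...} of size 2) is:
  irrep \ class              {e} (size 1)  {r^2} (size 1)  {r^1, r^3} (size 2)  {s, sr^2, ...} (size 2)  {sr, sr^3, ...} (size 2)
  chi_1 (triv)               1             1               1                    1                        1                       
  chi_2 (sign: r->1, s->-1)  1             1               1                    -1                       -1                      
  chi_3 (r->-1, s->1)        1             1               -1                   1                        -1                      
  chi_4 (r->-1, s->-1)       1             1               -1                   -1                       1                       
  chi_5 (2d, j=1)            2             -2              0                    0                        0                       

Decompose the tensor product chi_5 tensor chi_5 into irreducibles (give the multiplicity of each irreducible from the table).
chi_5 tensor chi_5 = chi_1 + chi_2 + chi_3 + chi_4 (all other irreducibles have multiplicity 0).

Why: The character of a tensor product is the pointwise product (chi_5 * chi_5)(C) = chi_5(C) * chi_5(C):
  {e}: (2)*(2), {r^2}: (-2)*(-2), {r^1, r^3}: (0)*(0), {s, sr^2, ...}: (0)*(0), {sr, sr^3, ...}: (0)*(0)
so (chi_5 * chi_5) takes values
  {e} -> 4, {r^2} -> 4, {r^1, r^3} -> 0, {s, sr^2, ...} -> 0, {sr, sr^3, ...} -> 0.
Now take the inner product of this character with each irreducible chi from the table, <chi_5*chi_5, chi> = (1/8) sum_C |C| (chi_5*chi_5)(C) conj(chi(C)):
  <chi_5*chi_5, chi_1> = (1/8)[1*(4)*conj(1) + 1*(4)*conj(1) + 2*(0)*conj(1) + 2*(0)*conj(1) + 2*(0)*conj(1)]
      = (1/8)[(4) + (4) + (0) + (0) + (0)] = 8/8 = 1
  <chi_5*chi_5, chi_2> = (1/8)[1*(4)*conj(1) + 1*(4)*conj(1) + 2*(0)*conj(1) + 2*(0)*conj(-1) + 2*(0)*conj(-1)]
      = (1/8)[(4) + (4) + (0) + (0) + (0)] = 8/8 = 1
  <chi_5*chi_5, chi_3> = (1/8)[1*(4)*conj(1) + 1*(4)*conj(1) + 2*(0)*conj(-1) + 2*(0)*conj(1) + 2*(0)*conj(-1)]
      = (1/8)[(4) + (4) + (0) + (0) + (0)] = 8/8 = 1
  <chi_5*chi_5, chi_4> = (1/8)[1*(4)*conj(1) + 1*(4)*conj(1) + 2*(0)*conj(-1) + 2*(0)*conj(-1) + 2*(0)*conj(1)]
      = (1/8)[(4) + (4) + (0) + (0) + (0)] = 8/8 = 1
  <chi_5*chi_5, chi_5> = (1/8)[1*(4)*conj(2) + 1*(4)*conj(-2) + 2*(0)*conj(0) + 2*(0)*conj(0) + 2*(0)*conj(0)]
      = (1/8)[(8) + (-8) + (0) + (0) + (0)] = 0/8 = 0
Hence the multiplicities are chi_1: 1, chi_2: 1, chi_3: 1, chi_4: 1. Dimension check: dim(chi_5)*dim(chi_5) = 2*2 = 4 and sum (mult * dim) = 1*1 + 1*1 + 1*1 + 1*1 = 4.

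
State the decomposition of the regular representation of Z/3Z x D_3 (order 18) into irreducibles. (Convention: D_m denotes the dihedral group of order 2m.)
Each irreducible V_i of dimension d_i appears with multiplicity d_i, i.e. rho_reg = (direct sum over all irreducibles V_i) d_i V_i. The irreducible dimensions for Z/3Z x D_3 are 1, 1, 1, 1, 1, 1, 2, 2, 2: 6 irreducibles of dimension 1, each with multiplicity 1; 3 irreducibles of dimension 2, each with multiplicity 2. Total dimension 6*1*1 + 3*2*2 = 18 = |G|.

General theorem: in the regular representation of a finite group G, each irreducible appears with multiplicity equal to its dimension. Check: dim(rho_reg) = sum d_i^2 = 1 + 1 + 1 + 1 + 1 + 1 + 4 + 4 + 4 = 18 = |G|.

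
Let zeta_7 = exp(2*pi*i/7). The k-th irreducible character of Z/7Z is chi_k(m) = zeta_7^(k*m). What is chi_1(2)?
chi_1(2) = zeta_7^2 = exp(4*I*pi/7)

Details: chi_1(2) = zeta_7^(1*2) = zeta_7^2. Since zeta_7^7 = 1, this equals zeta_7^2 = exp(2*pi*i*2/7) = exp(4*I*pi/7).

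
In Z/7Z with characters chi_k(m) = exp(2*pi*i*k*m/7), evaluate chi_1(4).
chi_1(4) = zeta_7^4 = exp(-6*I*pi/7)

Argument: chi_1(4) = zeta_7^(1*4) = zeta_7^4. Since zeta_7^7 = 1, this equals zeta_7^4 = exp(2*pi*i*4/7) = exp(-6*I*pi/7).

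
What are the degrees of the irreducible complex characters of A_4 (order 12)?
Dimensions: 1, 1, 1, 3

Proof sketch: There are 4 irreducibles (= number of conjugacy classes). Their dimensions d_i satisfy sum d_i^2 = |G| = 12: 1 + 1 + 1 + 9 = 12.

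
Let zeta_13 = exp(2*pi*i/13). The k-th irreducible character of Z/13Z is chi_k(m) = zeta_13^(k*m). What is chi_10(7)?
chi_10(7) = zeta_13^70 = exp(10*I*pi/13)

Solution. chi_10(7) = zeta_13^(10*7) = zeta_13^70. Since zeta_13^13 = 1, this equals zeta_13^5 = exp(2*pi*i*5/13) = exp(10*I*pi/13).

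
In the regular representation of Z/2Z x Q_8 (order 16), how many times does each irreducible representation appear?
Each irreducible V_i of dimension d_i appears with multiplicity d_i, i.e. rho_reg = (direct sum over all irreducibles V_i) d_i V_i. The irreducible dimensions for Z/2Z x Q_8 are 1, 1, 1, 1, 1, 1, 1, 1, 2, 2: 8 irreducibles of dimension 1, each with multiplicity 1; 2 irreducibles of dimension 2, each with multiplicity 2. Total dimension 8*1*1 + 2*2*2 = 16 = |G|.

Why: General theorem: in the regular representation of a finite group G, each irreducible appears with multiplicity equal to its dimension. Check: dim(rho_reg) = sum d_i^2 = 1 + 1 + 1 + 1 + 1 + 1 + 1 + 1 + 4 + 4 = 16 = |G|.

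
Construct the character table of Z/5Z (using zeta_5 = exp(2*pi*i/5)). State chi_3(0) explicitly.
Character table of Z/5Z (irreps indexed chi_0,...,chi_4 with chi_k(m) = zeta_5^(k*m), zeta_5 = exp(2*pi*i/5)):
  irrep \ class  {0} (size 1)  {1} (size 1)    {2} (size 1)    {3} (size 1)    {4} (size 1)  
  chi_0          1             1               1               1               1             
  chi_1          1             exp(2*I*pi/5)   exp(4*I*pi/5)   exp(-4*I*pi/5)  exp(-2*I*pi/5)
  chi_2          1             exp(4*I*pi/5)   exp(-2*I*pi/5)  exp(2*I*pi/5)   exp(-4*I*pi/5)
  chi_3          1             exp(-4*I*pi/5)  exp(2*I*pi/5)   exp(-2*I*pi/5)  exp(4*I*pi/5) 
  chi_4          1             exp(-2*I*pi/5)  exp(-4*I*pi/5)  exp(4*I*pi/5)   exp(2*I*pi/5) 

Spot check: chi_3(0) = zeta_5^(3*0) = zeta_5^0 = 1.

Z/5Z is abelian, so all 5 irreducible complex representations are 1-dimensional. They are given by chi_k(m) = zeta_5^(k*m) for k = 0,...,4. Row orthogonality: sum_m chi_k(m) conj(chi_l(m)) = 5 * [k = l].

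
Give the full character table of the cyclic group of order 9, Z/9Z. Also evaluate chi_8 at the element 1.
Character table of Z/9Z (irreps indexed chi_0,...,chi_8 with chi_k(m) = zeta_9^(k*m), zeta_9 = exp(2*pi*i/9)):
  irrep \ class  {0} (size 1)  {1} (size 1)    {2} (size 1)    {3} (size 1)    {4} (size 1)    {5} (size 1)    {6} (size 1)    {7} (size 1)    {8} (size 1)  
  chi_0          1             1               1               1               1               1               1               1               1             
  chi_1          1             exp(2*I*pi/9)   exp(4*I*pi/9)   exp(2*I*pi/3)   exp(8*I*pi/9)   exp(-8*I*pi/9)  exp(-2*I*pi/3)  exp(-4*I*pi/9)  exp(-2*I*pi/9)
  chi_2          1             exp(4*I*pi/9)   exp(8*I*pi/9)   exp(-2*I*pi/3)  exp(-2*I*pi/9)  exp(2*I*pi/9)   exp(2*I*pi/3)   exp(-8*I*pi/9)  exp(-4*I*pi/9)
  chi_3          1             exp(2*I*pi/3)   exp(-2*I*pi/3)  1               exp(2*I*pi/3)   exp(-2*I*pi/3)  1               exp(2*I*pi/3)   exp(-2*I*pi/3)
  chi_4          1             exp(8*I*pi/9)   exp(-2*I*pi/9)  exp(2*I*pi/3)   exp(-4*I*pi/9)  exp(4*I*pi/9)   exp(-2*I*pi/3)  exp(2*I*pi/9)   exp(-8*I*pi/9)
  chi_5          1             exp(-8*I*pi/9)  exp(2*I*pi/9)   exp(-2*I*pi/3)  exp(4*I*pi/9)   exp(-4*I*pi/9)  exp(2*I*pi/3)   exp(-2*I*pi/9)  exp(8*I*pi/9) 
  chi_6          1             exp(-2*I*pi/3)  exp(2*I*pi/3)   1               exp(-2*I*pi/3)  exp(2*I*pi/3)   1               exp(-2*I*pi/3)  exp(2*I*pi/3) 
  chi_7          1             exp(-4*I*pi/9)  exp(-8*I*pi/9)  exp(2*I*pi/3)   exp(2*I*pi/9)   exp(-2*I*pi/9)  exp(-2*I*pi/3)  exp(8*I*pi/9)   exp(4*I*pi/9) 
  chi_8          1             exp(-2*I*pi/9)  exp(-4*I*pi/9)  exp(-2*I*pi/3)  exp(-8*I*pi/9)  exp(8*I*pi/9)   exp(2*I*pi/3)   exp(4*I*pi/9)   exp(2*I*pi/9) 

Spot check: chi_8(1) = zeta_9^(8*1) = zeta_9^8 = exp(-2*I*pi/9).

Details: Z/9Z is abelian, so all 9 irreducible complex representations are 1-dimensional. They are given by chi_k(m) = zeta_9^(k*m) for k = 0,...,8. Row orthogonality: sum_m chi_k(m) conj(chi_l(m)) = 9 * [k = l].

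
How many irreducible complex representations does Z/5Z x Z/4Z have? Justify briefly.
20

Proof sketch: The number of irreducible complex representations of a finite group equals its number of conjugacy classes. Z/5Z x Z/4Z is abelian of order 20, so every element is its own conjugacy class: 20 classes, so Z/5Z x Z/4Z (order 20) has exactly 20 irreducible complex representations.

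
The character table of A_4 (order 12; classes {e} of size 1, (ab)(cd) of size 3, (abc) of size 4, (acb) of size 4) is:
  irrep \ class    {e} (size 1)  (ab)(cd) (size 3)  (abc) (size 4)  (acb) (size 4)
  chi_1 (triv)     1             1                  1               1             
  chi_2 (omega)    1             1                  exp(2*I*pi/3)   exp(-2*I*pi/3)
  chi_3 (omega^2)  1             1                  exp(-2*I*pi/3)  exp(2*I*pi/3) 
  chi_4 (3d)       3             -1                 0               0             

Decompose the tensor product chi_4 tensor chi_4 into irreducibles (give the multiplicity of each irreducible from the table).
chi_4 tensor chi_4 = chi_1 + chi_2 + chi_3 + 2*chi_4 (all other irreducibles have multiplicity 0).

Details: The character of a tensor product is the pointwise product (chi_4 * chi_4)(C) = chi_4(C) * chi_4(C):
  {e}: (3)*(3), (ab)(cd): (-1)*(-1), (abc): (0)*(0), (acb): (0)*(0)
so (chi_4 * chi_4) takes values
  {e} -> 9, (ab)(cd) -> 1, (abc) -> 0, (acb) -> 0.
Now take the inner product of this character with each irreducible chi from the table, <chi_4*chi_4, chi> = (1/12) sum_C |C| (chi_4*chi_4)(C) conj(chi(C)):
  <chi_4*chi_4, chi_1> = (1/12)[1*(9)*conj(1) + 3*(1)*conj(1) + 4*(0)*conj(1) + 4*(0)*conj(1)]
      = (1/12)[(9) + (3) + (0) + (0)] = 12/12 = 1
  <chi_4*chi_4, chi_2> = (1/12)[1*(9)*conj(1) + 3*(1)*conj(1) + 4*(0)*conj(exp(2*I*pi/3)) + 4*(0)*conj(exp(-2*I*pi/3))]
      = (1/12)[(9) + (3) + (0) + (0)] = 12/12 = 1
  <chi_4*chi_4, chi_3> = (1/12)[1*(9)*conj(1) + 3*(1)*conj(1) + 4*(0)*conj(exp(-2*I*pi/3)) + 4*(0)*conj(exp(2*I*pi/3))]
      = (1/12)[(9) + (3) + (0) + (0)] = 12/12 = 1
  <chi_4*chi_4, chi_4> = (1/12)[1*(9)*conj(3) + 3*(1)*conj(-1) + 4*(0)*conj(0) + 4*(0)*conj(0)]
      = (1/12)[(27) + (-3) + (0) + (0)] = 24/12 = 2
(Exp terms are combined using exp(i*s)*conj(exp(i*t)) = exp(i*(s-t)), and sums of them are collapsed using the identity that for every m > 1 the m distinct m-th roots of unity sum to 0, e.g. 1 + exp(2*I*pi/3) + exp(-2*I*pi/3) = 0.)
Hence the multiplicities are chi_1: 1, chi_2: 1, chi_3: 1, chi_4: 2. Dimension check: dim(chi_4)*dim(chi_4) = 3*3 = 9 and sum (mult * dim) = 1*1 + 1*1 + 1*1 + 2*3 = 9.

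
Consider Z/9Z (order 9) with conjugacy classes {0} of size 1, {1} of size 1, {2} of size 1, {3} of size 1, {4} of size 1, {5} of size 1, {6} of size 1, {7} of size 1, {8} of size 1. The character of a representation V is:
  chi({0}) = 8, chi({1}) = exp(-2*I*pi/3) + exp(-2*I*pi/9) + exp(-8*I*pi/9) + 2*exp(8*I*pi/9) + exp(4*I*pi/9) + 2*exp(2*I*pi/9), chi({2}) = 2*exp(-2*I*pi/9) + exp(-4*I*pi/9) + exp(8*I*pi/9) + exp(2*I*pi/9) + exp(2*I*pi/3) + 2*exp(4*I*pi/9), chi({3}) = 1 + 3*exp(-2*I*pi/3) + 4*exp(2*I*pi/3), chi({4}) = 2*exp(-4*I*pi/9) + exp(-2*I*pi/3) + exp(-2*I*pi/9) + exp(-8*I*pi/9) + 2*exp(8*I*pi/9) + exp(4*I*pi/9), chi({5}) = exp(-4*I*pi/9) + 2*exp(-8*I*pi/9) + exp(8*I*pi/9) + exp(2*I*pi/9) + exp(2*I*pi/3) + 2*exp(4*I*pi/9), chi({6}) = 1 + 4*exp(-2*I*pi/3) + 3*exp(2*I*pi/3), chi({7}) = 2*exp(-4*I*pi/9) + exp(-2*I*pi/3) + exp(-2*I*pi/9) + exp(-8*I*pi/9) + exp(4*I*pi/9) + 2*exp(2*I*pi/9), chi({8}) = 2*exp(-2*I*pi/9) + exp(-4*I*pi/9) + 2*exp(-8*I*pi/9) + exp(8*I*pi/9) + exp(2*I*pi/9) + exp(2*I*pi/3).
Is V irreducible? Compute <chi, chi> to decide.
Not irreducible (reducible): <chi, chi> = 12 > 1.

Reasoning: <chi, chi> = (1/|G|) sum_C |C| * |chi(C)|^2 = (1/9)[1*|8|^2 + 1*|exp(-2*I*pi/3) + exp(-2*I*pi/9) + exp(-8*I*pi/9) + 2*exp(8*I*pi/9) + exp(4*I*pi/9) + 2*exp(2*I*pi/9)|^2 + 1*|2*exp(-2*I*pi/9) + exp(-4*I*pi/9) + exp(8*I*pi/9) + exp(2*I*pi/9) + exp(2*I*pi/3) + 2*exp(4*I*pi/9)|^2 + 1*|1 + 3*exp(-2*I*pi/3) + 4*exp(2*I*pi/3)|^2 + 1*|2*exp(-4*I*pi/9) + exp(-2*I*pi/3) + exp(-2*I*pi/9) + exp(-8*I*pi/9) + 2*exp(8*I*pi/9) + exp(4*I*pi/9)|^2 + 1*|exp(-4*I*pi/9) + 2*exp(-8*I*pi/9) + exp(8*I*pi/9) + exp(2*I*pi/9) + exp(2*I*pi/3) + 2*exp(4*I*pi/9)|^2 + 1*|1 + 4*exp(-2*I*pi/3) + 3*exp(2*I*pi/3)|^2 + 1*|2*exp(-4*I*pi/9) + exp(-2*I*pi/3) + exp(-2*I*pi/9) + exp(-8*I*pi/9) + exp(4*I*pi/9) + 2*exp(2*I*pi/9)|^2 + 1*|2*exp(-2*I*pi/9) + exp(-4*I*pi/9) + 2*exp(-8*I*pi/9) + exp(8*I*pi/9) + exp(2*I*pi/9) + exp(2*I*pi/3)|^2]
  = (1/9)[(64) + (12 + 7*exp(-4*I*pi/9) + 7*exp(-2*I*pi/3) + 5*exp(-2*I*pi/9) + 7*exp(-8*I*pi/9) + 7*exp(8*I*pi/9) + 5*exp(2*I*pi/9) + 7*exp(2*I*pi/3) + 7*exp(4*I*pi/9)) + (12 + 7*exp(-2*I*pi/3) + 5*exp(-4*I*pi/9) + 7*exp(-2*I*pi/9) + 7*exp(-8*I*pi/9) + 7*exp(8*I*pi/9) + 7*exp(2*I*pi/9) + 5*exp(4*I*pi/9) + 7*exp(2*I*pi/3)) + (7) + (12 + 7*exp(-4*I*pi/9) + 7*exp(-2*I*pi/3) + 7*exp(-2*I*pi/9) + 5*exp(-8*I*pi/9) + 5*exp(8*I*pi/9) + 7*exp(2*I*pi/9) + 7*exp(2*I*pi/3) + 7*exp(4*I*pi/9)) + (12 + 7*exp(-4*I*pi/9) + 7*exp(-2*I*pi/3) + 7*exp(-2*I*pi/9) + 5*exp(-8*I*pi/9) + 5*exp(8*I*pi/9) + 7*exp(2*I*pi/9) + 7*exp(2*I*pi/3) + 7*exp(4*I*pi/9)) + (7) + (12 + 7*exp(-2*I*pi/3) + 5*exp(-4*I*pi/9) + 7*exp(-2*I*pi/9) + 7*exp(-8*I*pi/9) + 7*exp(8*I*pi/9) + 7*exp(2*I*pi/9) + 5*exp(4*I*pi/9) + 7*exp(2*I*pi/3)) + (12 + 7*exp(-4*I*pi/9) + 7*exp(-2*I*pi/3) + 5*exp(-2*I*pi/9) + 7*exp(-8*I*pi/9) + 7*exp(8*I*pi/9) + 5*exp(2*I*pi/9) + 7*exp(2*I*pi/3) + 7*exp(4*I*pi/9))] = 108/9 = 12.
(Exp terms are combined using exp(i*s)*conj(exp(i*t)) = exp(i*(s-t)), and sums of them are collapsed using the identity that for every m > 1 the m distinct m-th roots of unity sum to 0, e.g. 1 + exp(2*I*pi/3) + exp(-2*I*pi/3) = 0.)
A character is irreducible iff <chi, chi> = 1, so this representation is reducible.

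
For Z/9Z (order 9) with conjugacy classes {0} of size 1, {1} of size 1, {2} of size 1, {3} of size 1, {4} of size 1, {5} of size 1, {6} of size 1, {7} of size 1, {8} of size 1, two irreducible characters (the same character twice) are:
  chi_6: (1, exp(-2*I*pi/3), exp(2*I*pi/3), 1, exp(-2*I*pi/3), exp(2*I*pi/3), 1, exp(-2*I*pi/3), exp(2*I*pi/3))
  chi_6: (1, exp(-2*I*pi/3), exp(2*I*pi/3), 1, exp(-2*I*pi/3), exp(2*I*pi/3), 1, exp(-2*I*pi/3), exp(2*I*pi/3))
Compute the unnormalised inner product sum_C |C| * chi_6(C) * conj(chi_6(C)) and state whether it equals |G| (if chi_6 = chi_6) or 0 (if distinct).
Sum = 9 = |G| = 9; so <chi_6, chi_6> = 1 (norm-1 confirms irreducibility).

Explanation: Compute term by term over conjugacy classes (|C| * chi_6(C) * conj(chi_6(C))):
  1*(1)*conj(1) + 1*(exp(-2*I*pi/3))*conj(exp(-2*I*pi/3)) + 1*(exp(2*I*pi/3))*conj(exp(2*I*pi/3)) + 1*(1)*conj(1) + 1*(exp(-2*I*pi/3))*conj(exp(-2*I*pi/3)) + 1*(exp(2*I*pi/3))*conj(exp(2*I*pi/3)) + 1*(1)*conj(1) + 1*(exp(-2*I*pi/3))*conj(exp(-2*I*pi/3)) + 1*(exp(2*I*pi/3))*conj(exp(2*I*pi/3))
  = (1) + (1) + (1) + (1) + (1) + (1) + (1) + (1) + (1)
  = 9.
(Exp terms are combined using exp(i*s)*conj(exp(i*t)) = exp(i*(s-t)), and sums of them are collapsed using the identity that for every m > 1 the m distinct m-th roots of unity sum to 0, e.g. 1 + exp(2*I*pi/3) + exp(-2*I*pi/3) = 0.)
Dividing by |G| = 9 gives 9/9 = 1, matching the row-orthogonality relation <chi_6, chi_6> = [chi_6 = chi_6].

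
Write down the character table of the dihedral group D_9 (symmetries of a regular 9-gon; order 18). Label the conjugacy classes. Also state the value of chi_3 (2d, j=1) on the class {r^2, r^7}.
Conjugacy classes: {e} of size 1, {r^1, r^8} of size 2, {r^2, r^7} of size 2, {r^3, r^6} of size 2, {r^4, r^5} of size 2, {s, sr, ..., sr^8} of size 9.
Character table:
  irrep \ class              {e} (size 1)  {r^1, r^8} (size 2)  {r^2, r^7} (size 2)  {r^3, r^6} (size 2)  {r^4, r^5} (size 2)  {s, sr, ..., sr^8} (size 9)
  chi_1 (triv)               1             1                    1                    1                    1                    1                          
  chi_2 (sign: r->1, s->-1)  1             1                    1                    1                    1                    -1                         
  chi_3 (2d, j=1)            2             2*cos(2*pi/9)        2*cos(4*pi/9)        -1                   -2*cos(pi/9)         0                          
  chi_4 (2d, j=2)            2             2*cos(4*pi/9)        -2*cos(pi/9)         -1                   2*cos(2*pi/9)        0                          
  chi_5 (2d, j=3)            2             -1                   -1                   2                    -1                   0                          
  chi_6 (2d, j=4)            2             -2*cos(pi/9)         2*cos(2*pi/9)        -1                   2*cos(4*pi/9)        0                          

Spot check: chi_3 (2d, j=1) on {r^2, r^7} = 2*cos(4*pi/9).

Why: D_9 has order 2*9 = 18 with 6 conjugacy classes, hence 6 irreducibles. Sum of squared dims 1 + 1 + 4 + 4 + 4 + 4 = 18 = |G|. Linear characters come from the abelianisation; the 2-dimensional irreps have character r^k -> 2*cos(2*pi*j*k/9), reflections -> 0.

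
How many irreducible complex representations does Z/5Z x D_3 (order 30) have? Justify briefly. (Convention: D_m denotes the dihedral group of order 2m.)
15

Details: The number of irreducible complex representations of a finite group equals its number of conjugacy classes. For a direct product, #classes(G x H) = #classes(G) * #classes(H). Z/5Z has 5 classes (abelian), D_3 has 3 classes, so 5 * 3 = 15, so Z/5Z x D_3 (order 30) has exactly 15 irreducible complex representations.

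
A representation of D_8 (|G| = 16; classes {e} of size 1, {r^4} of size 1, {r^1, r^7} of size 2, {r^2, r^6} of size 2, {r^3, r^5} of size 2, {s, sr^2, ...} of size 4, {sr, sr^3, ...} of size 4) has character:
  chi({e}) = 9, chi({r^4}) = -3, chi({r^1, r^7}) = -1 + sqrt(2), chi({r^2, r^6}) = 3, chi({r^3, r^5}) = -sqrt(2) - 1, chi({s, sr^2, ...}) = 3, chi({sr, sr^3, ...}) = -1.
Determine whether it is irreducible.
Not irreducible (reducible): <chi, chi> = 10 > 1.

Argument: <chi, chi> = (1/|G|) sum_C |C| * |chi(C)|^2 = (1/16)[1*|9|^2 + 1*|-3|^2 + 2*|-1 + sqrt(2)|^2 + 2*|3|^2 + 2*|-sqrt(2) - 1|^2 + 4*|3|^2 + 4*|-1|^2]
  = (1/16)[(81) + (9) + (6 - 4*sqrt(2)) + (18) + (4*sqrt(2) + 6) + (36) + (4)] = 160/16 = 10.
A character is irreducible iff <chi, chi> = 1, so this representation is reducible.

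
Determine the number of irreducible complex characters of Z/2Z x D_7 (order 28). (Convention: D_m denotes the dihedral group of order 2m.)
10

Justification: The number of irreducible complex representations of a finite group equals its number of conjugacy classes. For a direct product, #classes(G x H) = #classes(G) * #classes(H). Z/2Z has 2 classes (abelian), D_7 has 5 classes, so 2 * 5 = 10, so Z/2Z x D_7 (order 28) has exactly 10 irreducible complex representations.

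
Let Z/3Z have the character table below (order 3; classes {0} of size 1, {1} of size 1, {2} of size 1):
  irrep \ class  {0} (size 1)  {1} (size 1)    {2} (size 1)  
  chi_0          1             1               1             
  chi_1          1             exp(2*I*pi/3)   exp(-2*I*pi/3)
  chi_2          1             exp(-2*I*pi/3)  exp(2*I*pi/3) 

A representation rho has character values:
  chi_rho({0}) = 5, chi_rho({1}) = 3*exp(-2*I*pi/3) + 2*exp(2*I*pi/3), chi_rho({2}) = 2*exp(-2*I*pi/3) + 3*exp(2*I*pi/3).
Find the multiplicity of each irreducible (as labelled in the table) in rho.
Multiplicities: chi_0: 0, chi_1: 2, chi_2: 3.

Argument: Use <chi_rho, chi> = (1/|G|) sum_C |C| * chi_rho(C) * conj(chi(C)) with |G| = 3 for each irreducible chi in the table:
  <chi_rho, chi_0> = (1/3)[1*(5)*conj(1) + 1*(3*exp(-2*I*pi/3) + 2*exp(2*I*pi/3))*conj(1) + 1*(2*exp(-2*I*pi/3) + 3*exp(2*I*pi/3))*conj(1)]
      = (1/3)[(5) + (3*exp(-2*I*pi/3) + 2*exp(2*I*pi/3)) + (2*exp(-2*I*pi/3) + 3*exp(2*I*pi/3))] = 0/3 = 0
  <chi_rho, chi_1> = (1/3)[1*(5)*conj(1) + 1*(3*exp(-2*I*pi/3) + 2*exp(2*I*pi/3))*conj(exp(2*I*pi/3)) + 1*(2*exp(-2*I*pi/3) + 3*exp(2*I*pi/3))*conj(exp(-2*I*pi/3))]
      = (1/3)[(5) + (2 + 3*exp(2*I*pi/3)) + (2 + 3*exp(-2*I*pi/3))] = 6/3 = 2
  <chi_rho, chi_2> = (1/3)[1*(5)*conj(1) + 1*(3*exp(-2*I*pi/3) + 2*exp(2*I*pi/3))*conj(exp(-2*I*pi/3)) + 1*(2*exp(-2*I*pi/3) + 3*exp(2*I*pi/3))*conj(exp(2*I*pi/3))]
      = (1/3)[(5) + (3 + 2*exp(-2*I*pi/3)) + (3 + 2*exp(2*I*pi/3))] = 9/3 = 3
(Exp terms are combined using exp(i*s)*conj(exp(i*t)) = exp(i*(s-t)), and sums of them are collapsed using the identity that for every m > 1 the m distinct m-th roots of unity sum to 0, e.g. 1 + exp(2*I*pi/3) + exp(-2*I*pi/3) = 0.)
Dimension check: dim(rho) = sum (mult * dim) = 0*1 + 2*1 + 3*1 = 5 = chi_rho(e) = 5.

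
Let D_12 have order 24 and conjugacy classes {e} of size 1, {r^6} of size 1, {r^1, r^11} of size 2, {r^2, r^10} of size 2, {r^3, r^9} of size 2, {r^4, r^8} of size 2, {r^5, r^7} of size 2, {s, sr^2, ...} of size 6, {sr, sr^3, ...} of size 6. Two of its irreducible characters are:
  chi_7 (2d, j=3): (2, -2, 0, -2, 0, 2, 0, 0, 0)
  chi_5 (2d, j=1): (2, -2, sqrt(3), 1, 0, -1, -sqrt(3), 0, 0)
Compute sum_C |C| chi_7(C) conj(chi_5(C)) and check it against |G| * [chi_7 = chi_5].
Sum = 0; so <chi_7, chi_5> = 0 (distinct irreducibles are orthogonal).

Explanation: Compute term by term over conjugacy classes (|C| * chi_7(C) * conj(chi_5(C))):
  1*(2)*conj(2) + 1*(-2)*conj(-2) + 2*(0)*conj(sqrt(3)) + 2*(-2)*conj(1) + 2*(0)*conj(0) + 2*(2)*conj(-1) + 2*(0)*conj(-sqrt(3)) + 6*(0)*conj(0) + 6*(0)*conj(0)
  = (4) + (4) + (0) + (-4) + (0) + (-4) + (0) + (0) + (0)
  = 0.
Dividing by |G| = 24 gives 0/24 = 0, matching the row-orthogonality relation <chi_7, chi_5> = [chi_7 = chi_5].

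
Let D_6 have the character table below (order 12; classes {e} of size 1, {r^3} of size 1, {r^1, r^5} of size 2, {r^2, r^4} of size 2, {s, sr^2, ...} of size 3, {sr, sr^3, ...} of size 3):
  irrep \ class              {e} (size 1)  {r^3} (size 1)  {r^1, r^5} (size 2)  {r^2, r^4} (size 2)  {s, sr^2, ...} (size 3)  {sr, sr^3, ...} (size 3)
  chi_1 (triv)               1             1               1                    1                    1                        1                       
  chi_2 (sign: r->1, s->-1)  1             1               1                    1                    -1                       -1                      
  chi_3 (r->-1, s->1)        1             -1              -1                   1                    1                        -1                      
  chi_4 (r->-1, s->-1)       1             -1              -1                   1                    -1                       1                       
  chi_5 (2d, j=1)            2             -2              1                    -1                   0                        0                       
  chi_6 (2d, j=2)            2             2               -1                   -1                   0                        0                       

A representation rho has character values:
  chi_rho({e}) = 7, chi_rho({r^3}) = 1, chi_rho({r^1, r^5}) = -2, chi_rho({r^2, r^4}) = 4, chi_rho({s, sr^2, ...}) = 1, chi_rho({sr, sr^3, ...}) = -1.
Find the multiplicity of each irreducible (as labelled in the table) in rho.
Multiplicities: chi_1: 1, chi_2: 1, chi_3: 2, chi_4: 1, chi_5: 0, chi_6: 1.

Details: Use <chi_rho, chi> = (1/|G|) sum_C |C| * chi_rho(C) * conj(chi(C)) with |G| = 12 for each irreducible chi in the table:
  <chi_rho, chi_1> = (1/12)[1*(7)*conj(1) + 1*(1)*conj(1) + 2*(-2)*conj(1) + 2*(4)*conj(1) + 3*(1)*conj(1) + 3*(-1)*conj(1)]
      = (1/12)[(7) + (1) + (-4) + (8) + (3) + (-3)] = 12/12 = 1
  <chi_rho, chi_2> = (1/12)[1*(7)*conj(1) + 1*(1)*conj(1) + 2*(-2)*conj(1) + 2*(4)*conj(1) + 3*(1)*conj(-1) + 3*(-1)*conj(-1)]
      = (1/12)[(7) + (1) + (-4) + (8) + (-3) + (3)] = 12/12 = 1
  <chi_rho, chi_3> = (1/12)[1*(7)*conj(1) + 1*(1)*conj(-1) + 2*(-2)*conj(-1) + 2*(4)*conj(1) + 3*(1)*conj(1) + 3*(-1)*conj(-1)]
      = (1/12)[(7) + (-1) + (4) + (8) + (3) + (3)] = 24/12 = 2
  <chi_rho, chi_4> = (1/12)[1*(7)*conj(1) + 1*(1)*conj(-1) + 2*(-2)*conj(-1) + 2*(4)*conj(1) + 3*(1)*conj(-1) + 3*(-1)*conj(1)]
      = (1/12)[(7) + (-1) + (4) + (8) + (-3) + (-3)] = 12/12 = 1
  <chi_rho, chi_5> = (1/12)[1*(7)*conj(2) + 1*(1)*conj(-2) + 2*(-2)*conj(1) + 2*(4)*conj(-1) + 3*(1)*conj(0) + 3*(-1)*conj(0)]
      = (1/12)[(14) + (-2) + (-4) + (-8) + (0) + (0)] = 0/12 = 0
  <chi_rho, chi_6> = (1/12)[1*(7)*conj(2) + 1*(1)*conj(2) + 2*(-2)*conj(-1) + 2*(4)*conj(-1) + 3*(1)*conj(0) + 3*(-1)*conj(0)]
      = (1/12)[(14) + (2) + (4) + (-8) + (0) + (0)] = 12/12 = 1
Dimension check: dim(rho) = sum (mult * dim) = 1*1 + 1*1 + 2*1 + 1*1 + 0*2 + 1*2 = 7 = chi_rho(e) = 7.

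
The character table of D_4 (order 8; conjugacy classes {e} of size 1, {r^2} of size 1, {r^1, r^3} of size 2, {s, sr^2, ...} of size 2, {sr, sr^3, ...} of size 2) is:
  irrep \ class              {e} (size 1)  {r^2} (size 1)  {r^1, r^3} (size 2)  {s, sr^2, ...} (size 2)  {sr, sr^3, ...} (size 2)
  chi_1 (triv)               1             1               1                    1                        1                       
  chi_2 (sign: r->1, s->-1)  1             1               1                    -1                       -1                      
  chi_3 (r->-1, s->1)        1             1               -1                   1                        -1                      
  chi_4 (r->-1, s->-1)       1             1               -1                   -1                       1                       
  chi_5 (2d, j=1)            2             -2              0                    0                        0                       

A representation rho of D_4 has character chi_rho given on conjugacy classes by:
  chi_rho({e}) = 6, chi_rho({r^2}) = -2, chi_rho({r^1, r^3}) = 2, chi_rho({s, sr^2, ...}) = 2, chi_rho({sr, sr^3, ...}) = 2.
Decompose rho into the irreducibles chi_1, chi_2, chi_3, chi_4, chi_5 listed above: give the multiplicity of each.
Multiplicities: chi_1: 2, chi_2: 0, chi_3: 0, chi_4: 0, chi_5: 2.

Working: Use <chi_rho, chi> = (1/|G|) sum_C |C| * chi_rho(C) * conj(chi(C)) with |G| = 8 for each irreducible chi in the table:
  <chi_rho, chi_1> = (1/8)[1*(6)*conj(1) + 1*(-2)*conj(1) + 2*(2)*conj(1) + 2*(2)*conj(1) + 2*(2)*conj(1)]
      = (1/8)[(6) + (-2) + (4) + (4) + (4)] = 16/8 = 2
  <chi_rho, chi_2> = (1/8)[1*(6)*conj(1) + 1*(-2)*conj(1) + 2*(2)*conj(1) + 2*(2)*conj(-1) + 2*(2)*conj(-1)]
      = (1/8)[(6) + (-2) + (4) + (-4) + (-4)] = 0/8 = 0
  <chi_rho, chi_3> = (1/8)[1*(6)*conj(1) + 1*(-2)*conj(1) + 2*(2)*conj(-1) + 2*(2)*conj(1) + 2*(2)*conj(-1)]
      = (1/8)[(6) + (-2) + (-4) + (4) + (-4)] = 0/8 = 0
  <chi_rho, chi_4> = (1/8)[1*(6)*conj(1) + 1*(-2)*conj(1) + 2*(2)*conj(-1) + 2*(2)*conj(-1) + 2*(2)*conj(1)]
      = (1/8)[(6) + (-2) + (-4) + (-4) + (4)] = 0/8 = 0
  <chi_rho, chi_5> = (1/8)[1*(6)*conj(2) + 1*(-2)*conj(-2) + 2*(2)*conj(0) + 2*(2)*conj(0) + 2*(2)*conj(0)]
      = (1/8)[(12) + (4) + (0) + (0) + (0)] = 16/8 = 2
Dimension check: dim(rho) = sum (mult * dim) = 2*1 + 0*1 + 0*1 + 0*1 + 2*2 = 6 = chi_rho(e) = 6.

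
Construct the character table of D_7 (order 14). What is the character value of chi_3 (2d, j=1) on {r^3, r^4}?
Conjugacy classes: {e} of size 1, {r^1, r^6} of size 2, {r^2, r^5} of size 2, {r^3, r^4} of size 2, {s, sr, ..., sr^6} of size 7.
Character table:
  irrep \ class              {e} (size 1)  {r^1, r^6} (size 2)  {r^2, r^5} (size 2)  {r^3, r^4} (size 2)  {s, sr, ..., sr^6} (size 7)
  chi_1 (triv)               1             1                    1                    1                    1                          
  chi_2 (sign: r->1, s->-1)  1             1                    1                    1                    -1                         
  chi_3 (2d, j=1)            2             2*cos(2*pi/7)        -2*cos(3*pi/7)       -2*cos(pi/7)         0                          
  chi_4 (2d, j=2)            2             -2*cos(3*pi/7)       -2*cos(pi/7)         2*cos(2*pi/7)        0                          
  chi_5 (2d, j=3)            2             -2*cos(pi/7)         2*cos(2*pi/7)        -2*cos(3*pi/7)       0                          

Spot check: chi_3 (2d, j=1) on {r^3, r^4} = -2*cos(pi/7).

Reasoning: D_7 has order 2*7 = 14 with 5 conjugacy classes, hence 5 irreducibles. Sum of squared dims 1 + 1 + 4 + 4 + 4 = 14 = |G|. Linear characters come from the abelianisation; the 2-dimensional irreps have character r^k -> 2*cos(2*pi*j*k/7), reflections -> 0.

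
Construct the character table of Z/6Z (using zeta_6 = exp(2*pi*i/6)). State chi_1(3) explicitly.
Character table of Z/6Z (irreps indexed chi_0,...,chi_5 with chi_k(m) = zeta_6^(k*m), zeta_6 = exp(2*pi*i/6)):
  irrep \ class  {0} (size 1)  {1} (size 1)    {2} (size 1)    {3} (size 1)  {4} (size 1)    {5} (size 1)  
  chi_0          1             1               1               1             1               1             
  chi_1          1             exp(I*pi/3)     exp(2*I*pi/3)   -1            exp(-2*I*pi/3)  exp(-I*pi/3)  
  chi_2          1             exp(2*I*pi/3)   exp(-2*I*pi/3)  1             exp(2*I*pi/3)   exp(-2*I*pi/3)
  chi_3          1             -1              1               -1            1               -1            
  chi_4          1             exp(-2*I*pi/3)  exp(2*I*pi/3)   1             exp(-2*I*pi/3)  exp(2*I*pi/3) 
  chi_5          1             exp(-I*pi/3)    exp(-2*I*pi/3)  -1            exp(2*I*pi/3)   exp(I*pi/3)   

Spot check: chi_1(3) = zeta_6^(1*3) = zeta_6^3 = -1.

Justification: Z/6Z is abelian, so all 6 irreducible complex representations are 1-dimensional. They are given by chi_k(m) = zeta_6^(k*m) for k = 0,...,5. Row orthogonality: sum_m chi_k(m) conj(chi_l(m)) = 6 * [k = l].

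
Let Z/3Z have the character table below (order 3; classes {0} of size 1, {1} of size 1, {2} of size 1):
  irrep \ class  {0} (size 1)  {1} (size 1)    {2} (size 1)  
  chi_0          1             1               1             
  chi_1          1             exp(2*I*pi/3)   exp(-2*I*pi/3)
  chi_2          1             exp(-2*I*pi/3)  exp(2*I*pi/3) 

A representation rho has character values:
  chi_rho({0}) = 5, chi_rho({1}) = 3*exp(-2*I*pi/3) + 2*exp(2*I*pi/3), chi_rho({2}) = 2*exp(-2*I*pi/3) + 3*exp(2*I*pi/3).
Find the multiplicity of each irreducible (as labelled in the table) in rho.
Multiplicities: chi_0: 0, chi_1: 2, chi_2: 3.

Solution. Use <chi_rho, chi> = (1/|G|) sum_C |C| * chi_rho(C) * conj(chi(C)) with |G| = 3 for each irreducible chi in the table:
  <chi_rho, chi_0> = (1/3)[1*(5)*conj(1) + 1*(3*exp(-2*I*pi/3) + 2*exp(2*I*pi/3))*conj(1) + 1*(2*exp(-2*I*pi/3) + 3*exp(2*I*pi/3))*conj(1)]
      = (1/3)[(5) + (3*exp(-2*I*pi/3) + 2*exp(2*I*pi/3)) + (2*exp(-2*I*pi/3) + 3*exp(2*I*pi/3))] = 0/3 = 0
  <chi_rho, chi_1> = (1/3)[1*(5)*conj(1) + 1*(3*exp(-2*I*pi/3) + 2*exp(2*I*pi/3))*conj(exp(2*I*pi/3)) + 1*(2*exp(-2*I*pi/3) + 3*exp(2*I*pi/3))*conj(exp(-2*I*pi/3))]
      = (1/3)[(5) + (2 + 3*exp(2*I*pi/3)) + (2 + 3*exp(-2*I*pi/3))] = 6/3 = 2
  <chi_rho, chi_2> = (1/3)[1*(5)*conj(1) + 1*(3*exp(-2*I*pi/3) + 2*exp(2*I*pi/3))*conj(exp(-2*I*pi/3)) + 1*(2*exp(-2*I*pi/3) + 3*exp(2*I*pi/3))*conj(exp(2*I*pi/3))]
      = (1/3)[(5) + (3 + 2*exp(-2*I*pi/3)) + (3 + 2*exp(2*I*pi/3))] = 9/3 = 3
(Exp terms are combined using exp(i*s)*conj(exp(i*t)) = exp(i*(s-t)), and sums of them are collapsed using the identity that for every m > 1 the m distinct m-th roots of unity sum to 0, e.g. 1 + exp(2*I*pi/3) + exp(-2*I*pi/3) = 0.)
Dimension check: dim(rho) = sum (mult * dim) = 0*1 + 2*1 + 3*1 = 5 = chi_rho(e) = 5.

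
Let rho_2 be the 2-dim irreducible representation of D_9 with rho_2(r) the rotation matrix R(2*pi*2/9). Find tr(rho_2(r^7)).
chi_{rho_2}(r^7) = 2*cos(2*pi*2*7/9) = -2*cos(pi/9)

Reasoning: rho_2(r^7) is rotation by angle 2*pi*2*7/9, whose trace is 2*cos(2*pi*2*7/9) = -2*cos(pi/9).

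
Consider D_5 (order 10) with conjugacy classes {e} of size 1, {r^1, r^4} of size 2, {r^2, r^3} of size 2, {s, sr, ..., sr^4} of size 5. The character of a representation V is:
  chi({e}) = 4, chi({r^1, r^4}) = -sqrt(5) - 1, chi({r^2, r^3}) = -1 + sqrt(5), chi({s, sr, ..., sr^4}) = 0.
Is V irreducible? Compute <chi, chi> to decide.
Not irreducible (reducible): <chi, chi> = 4 > 1.

Reasoning: <chi, chi> = (1/|G|) sum_C |C| * |chi(C)|^2 = (1/10)[1*|4|^2 + 2*|-sqrt(5) - 1|^2 + 2*|-1 + sqrt(5)|^2 + 5*|0|^2]
  = (1/10)[(16) + (4*sqrt(5) + 12) + (12 - 4*sqrt(5)) + (0)] = 40/10 = 4.
A character is irreducible iff <chi, chi> = 1, so this representation is reducible.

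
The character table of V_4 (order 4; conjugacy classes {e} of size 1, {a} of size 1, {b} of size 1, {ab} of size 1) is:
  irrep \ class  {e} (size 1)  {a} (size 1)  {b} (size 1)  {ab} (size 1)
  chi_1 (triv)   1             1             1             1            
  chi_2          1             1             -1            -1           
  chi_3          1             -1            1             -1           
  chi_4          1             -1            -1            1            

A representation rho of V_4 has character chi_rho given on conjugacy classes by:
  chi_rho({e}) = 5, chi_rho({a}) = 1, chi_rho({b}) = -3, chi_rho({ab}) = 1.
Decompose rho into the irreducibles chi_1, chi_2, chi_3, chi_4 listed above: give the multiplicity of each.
Multiplicities: chi_1: 1, chi_2: 2, chi_3: 0, chi_4: 2.

Reasoning: Use <chi_rho, chi> = (1/|G|) sum_C |C| * chi_rho(C) * conj(chi(C)) with |G| = 4 for each irreducible chi in the table:
  <chi_rho, chi_1> = (1/4)[1*(5)*conj(1) + 1*(1)*conj(1) + 1*(-3)*conj(1) + 1*(1)*conj(1)]
      = (1/4)[(5) + (1) + (-3) + (1)] = 4/4 = 1
  <chi_rho, chi_2> = (1/4)[1*(5)*conj(1) + 1*(1)*conj(1) + 1*(-3)*conj(-1) + 1*(1)*conj(-1)]
      = (1/4)[(5) + (1) + (3) + (-1)] = 8/4 = 2
  <chi_rho, chi_3> = (1/4)[1*(5)*conj(1) + 1*(1)*conj(-1) + 1*(-3)*conj(1) + 1*(1)*conj(-1)]
      = (1/4)[(5) + (-1) + (-3) + (-1)] = 0/4 = 0
  <chi_rho, chi_4> = (1/4)[1*(5)*conj(1) + 1*(1)*conj(-1) + 1*(-3)*conj(-1) + 1*(1)*conj(1)]
      = (1/4)[(5) + (-1) + (3) + (1)] = 8/4 = 2
Dimension check: dim(rho) = sum (mult * dim) = 1*1 + 2*1 + 0*1 + 2*1 = 5 = chi_rho(e) = 5.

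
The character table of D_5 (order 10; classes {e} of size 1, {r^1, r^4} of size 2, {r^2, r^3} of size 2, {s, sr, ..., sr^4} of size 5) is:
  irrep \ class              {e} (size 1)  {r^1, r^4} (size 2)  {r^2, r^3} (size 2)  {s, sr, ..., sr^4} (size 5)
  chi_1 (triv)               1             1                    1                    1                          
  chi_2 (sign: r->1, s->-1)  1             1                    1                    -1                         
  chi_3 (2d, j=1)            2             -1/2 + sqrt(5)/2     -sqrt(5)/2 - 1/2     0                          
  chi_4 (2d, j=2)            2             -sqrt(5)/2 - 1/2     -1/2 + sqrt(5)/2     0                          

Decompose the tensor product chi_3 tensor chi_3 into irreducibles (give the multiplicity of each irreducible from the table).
chi_3 tensor chi_3 = chi_1 + chi_2 + chi_4 (all other irreducibles have multiplicity 0).

Justification: The character of a tensor product is the pointwise product (chi_3 * chi_3)(C) = chi_3(C) * chi_3(C):
  {e}: (2)*(2), {r^1, r^4}: (-1/2 + sqrt(5)/2)*(-1/2 + sqrt(5)/2), {r^2, r^3}: (-sqrt(5)/2 - 1/2)*(-sqrt(5)/2 - 1/2), {s, sr, ..., sr^4}: (0)*(0)
so (chi_3 * chi_3) takes values
  {e} -> 4, {r^1, r^4} -> 3/2 - sqrt(5)/2, {r^2, r^3} -> sqrt(5)/2 + 3/2, {s, sr, ..., sr^4} -> 0.
Now take the inner product of this character with each irreducible chi from the table, <chi_3*chi_3, chi> = (1/10) sum_C |C| (chi_3*chi_3)(C) conj(chi(C)):
  <chi_3*chi_3, chi_1> = (1/10)[1*(4)*conj(1) + 2*(3/2 - sqrt(5)/2)*conj(1) + 2*(sqrt(5)/2 + 3/2)*conj(1) + 5*(0)*conj(1)]
      = (1/10)[(4) + (3 - sqrt(5)) + (sqrt(5) + 3) + (0)] = 10/10 = 1
  <chi_3*chi_3, chi_2> = (1/10)[1*(4)*conj(1) + 2*(3/2 - sqrt(5)/2)*conj(1) + 2*(sqrt(5)/2 + 3/2)*conj(1) + 5*(0)*conj(-1)]
      = (1/10)[(4) + (3 - sqrt(5)) + (sqrt(5) + 3) + (0)] = 10/10 = 1
  <chi_3*chi_3, chi_3> = (1/10)[1*(4)*conj(2) + 2*(3/2 - sqrt(5)/2)*conj(-1/2 + sqrt(5)/2) + 2*(sqrt(5)/2 + 3/2)*conj(-sqrt(5)/2 - 1/2) + 5*(0)*conj(0)]
      = (1/10)[(8) + (-4 + 2*sqrt(5)) + (-2*sqrt(5) - 4) + (0)] = 0/10 = 0
  <chi_3*chi_3, chi_4> = (1/10)[1*(4)*conj(2) + 2*(3/2 - sqrt(5)/2)*conj(-sqrt(5)/2 - 1/2) + 2*(sqrt(5)/2 + 3/2)*conj(-1/2 + sqrt(5)/2) + 5*(0)*conj(0)]
      = (1/10)[(8) + (1 - sqrt(5)) + (1 + sqrt(5)) + (0)] = 10/10 = 1
Hence the multiplicities are chi_1: 1, chi_2: 1, chi_4: 1. Dimension check: dim(chi_3)*dim(chi_3) = 2*2 = 4 and sum (mult * dim) = 1*1 + 1*1 + 1*2 = 4.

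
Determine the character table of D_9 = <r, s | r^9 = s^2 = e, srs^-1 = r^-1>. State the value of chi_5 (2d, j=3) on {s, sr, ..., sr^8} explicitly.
Conjugacy classes: {e} of size 1, {r^1, r^8} of size 2, {r^2, r^7} of size 2, {r^3, r^6} of size 2, {r^4, r^5} of size 2, {s, sr, ..., sr^8} of size 9.
Character table:
  irrep \ class              {e} (size 1)  {r^1, r^8} (size 2)  {r^2, r^7} (size 2)  {r^3, r^6} (size 2)  {r^4, r^5} (size 2)  {s, sr, ..., sr^8} (size 9)
  chi_1 (triv)               1             1                    1                    1                    1                    1                          
  chi_2 (sign: r->1, s->-1)  1             1                    1                    1                    1                    -1                         
  chi_3 (2d, j=1)            2             2*cos(2*pi/9)        2*cos(4*pi/9)        -1                   -2*cos(pi/9)         0                          
  chi_4 (2d, j=2)            2             2*cos(4*pi/9)        -2*cos(pi/9)         -1                   2*cos(2*pi/9)        0                          
  chi_5 (2d, j=3)            2             -1                   -1                   2                    -1                   0                          
  chi_6 (2d, j=4)            2             -2*cos(pi/9)         2*cos(2*pi/9)        -1                   2*cos(4*pi/9)        0                          

Spot check: chi_5 (2d, j=3) on {s, sr, ..., sr^8} = 0.

Details: D_9 has order 2*9 = 18 with 6 conjugacy classes, hence 6 irreducibles. Sum of squared dims 1 + 1 + 4 + 4 + 4 + 4 = 18 = |G|. Linear characters come from the abelianisation; the 2-dimensional irreps have character r^k -> 2*cos(2*pi*j*k/9), reflections -> 0.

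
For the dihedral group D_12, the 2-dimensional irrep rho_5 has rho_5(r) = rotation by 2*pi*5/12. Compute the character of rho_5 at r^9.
chi_{rho_5}(r^9) = 2*cos(2*pi*5*9/12) = 0

Justification: rho_5(r^9) is rotation by angle 2*pi*5*9/12, whose trace is 2*cos(2*pi*5*9/12) = 0.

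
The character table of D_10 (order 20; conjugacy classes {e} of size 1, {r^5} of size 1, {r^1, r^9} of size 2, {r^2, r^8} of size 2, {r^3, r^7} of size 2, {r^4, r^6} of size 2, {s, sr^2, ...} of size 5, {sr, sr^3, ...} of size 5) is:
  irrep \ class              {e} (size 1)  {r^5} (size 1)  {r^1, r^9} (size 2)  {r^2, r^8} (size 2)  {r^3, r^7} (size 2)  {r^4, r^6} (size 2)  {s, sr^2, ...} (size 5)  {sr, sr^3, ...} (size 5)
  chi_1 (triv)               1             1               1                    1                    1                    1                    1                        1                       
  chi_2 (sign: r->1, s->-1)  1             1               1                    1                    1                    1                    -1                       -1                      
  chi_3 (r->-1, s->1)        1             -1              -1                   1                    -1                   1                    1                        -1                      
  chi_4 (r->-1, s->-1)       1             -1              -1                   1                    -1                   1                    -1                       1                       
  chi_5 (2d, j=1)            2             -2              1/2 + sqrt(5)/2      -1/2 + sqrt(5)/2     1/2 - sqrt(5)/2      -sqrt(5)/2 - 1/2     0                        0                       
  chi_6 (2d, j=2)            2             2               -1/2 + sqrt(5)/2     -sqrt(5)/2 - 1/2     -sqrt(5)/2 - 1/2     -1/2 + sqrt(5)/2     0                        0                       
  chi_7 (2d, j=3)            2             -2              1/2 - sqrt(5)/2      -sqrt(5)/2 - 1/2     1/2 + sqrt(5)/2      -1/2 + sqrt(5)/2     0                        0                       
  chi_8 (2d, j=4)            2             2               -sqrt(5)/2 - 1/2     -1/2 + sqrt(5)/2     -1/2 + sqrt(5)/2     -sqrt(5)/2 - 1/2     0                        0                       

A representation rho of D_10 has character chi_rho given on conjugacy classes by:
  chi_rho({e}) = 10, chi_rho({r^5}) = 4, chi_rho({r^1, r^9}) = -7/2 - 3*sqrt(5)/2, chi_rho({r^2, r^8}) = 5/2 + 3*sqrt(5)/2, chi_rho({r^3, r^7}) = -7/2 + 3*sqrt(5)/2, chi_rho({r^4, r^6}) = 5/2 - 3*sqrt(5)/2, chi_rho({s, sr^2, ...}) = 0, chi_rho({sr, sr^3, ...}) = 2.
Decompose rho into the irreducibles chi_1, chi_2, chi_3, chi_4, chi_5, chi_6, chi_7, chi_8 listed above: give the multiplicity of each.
Multiplicities: chi_1: 1, chi_2: 0, chi_3: 1, chi_4: 2, chi_5: 0, chi_6: 0, chi_7: 0, chi_8: 3.

Solution. Use <chi_rho, chi> = (1/|G|) sum_C |C| * chi_rho(C) * conj(chi(C)) with |G| = 20 for each irreducible chi in the table:
  <chi_rho, chi_1> = (1/20)[1*(10)*conj(1) + 1*(4)*conj(1) + 2*(-7/2 - 3*sqrt(5)/2)*conj(1) + 2*(5/2 + 3*sqrt(5)/2)*conj(1) + 2*(-7/2 + 3*sqrt(5)/2)*conj(1) + 2*(5/2 - 3*sqrt(5)/2)*conj(1) + 5*(0)*conj(1) + 5*(2)*conj(1)]
      = (1/20)[(10) + (4) + (-7 - 3*sqrt(5)) + (5 + 3*sqrt(5)) + (-7 + 3*sqrt(5)) + (5 - 3*sqrt(5)) + (0) + (10)] = 20/20 = 1
  <chi_rho, chi_2> = (1/20)[1*(10)*conj(1) + 1*(4)*conj(1) + 2*(-7/2 - 3*sqrt(5)/2)*conj(1) + 2*(5/2 + 3*sqrt(5)/2)*conj(1) + 2*(-7/2 + 3*sqrt(5)/2)*conj(1) + 2*(5/2 - 3*sqrt(5)/2)*conj(1) + 5*(0)*conj(-1) + 5*(2)*conj(-1)]
      = (1/20)[(10) + (4) + (-7 - 3*sqrt(5)) + (5 + 3*sqrt(5)) + (-7 + 3*sqrt(5)) + (5 - 3*sqrt(5)) + (0) + (-10)] = 0/20 = 0
  <chi_rho, chi_3> = (1/20)[1*(10)*conj(1) + 1*(4)*conj(-1) + 2*(-7/2 - 3*sqrt(5)/2)*conj(-1) + 2*(5/2 + 3*sqrt(5)/2)*conj(1) + 2*(-7/2 + 3*sqrt(5)/2)*conj(-1) + 2*(5/2 - 3*sqrt(5)/2)*conj(1) + 5*(0)*conj(1) + 5*(2)*conj(-1)]
      = (1/20)[(10) + (-4) + (3*sqrt(5) + 7) + (5 + 3*sqrt(5)) + (7 - 3*sqrt(5)) + (5 - 3*sqrt(5)) + (0) + (-10)] = 20/20 = 1
  <chi_rho, chi_4> = (1/20)[1*(10)*conj(1) + 1*(4)*conj(-1) + 2*(-7/2 - 3*sqrt(5)/2)*conj(-1) + 2*(5/2 + 3*sqrt(5)/2)*conj(1) + 2*(-7/2 + 3*sqrt(5)/2)*conj(-1) + 2*(5/2 - 3*sqrt(5)/2)*conj(1) + 5*(0)*conj(-1) + 5*(2)*conj(1)]
      = (1/20)[(10) + (-4) + (3*sqrt(5) + 7) + (5 + 3*sqrt(5)) + (7 - 3*sqrt(5)) + (5 - 3*sqrt(5)) + (0) + (10)] = 40/20 = 2
  <chi_rho, chi_5> = (1/20)[1*(10)*conj(2) + 1*(4)*conj(-2) + 2*(-7/2 - 3*sqrt(5)/2)*conj(1/2 + sqrt(5)/2) + 2*(5/2 + 3*sqrt(5)/2)*conj(-1/2 + sqrt(5)/2) + 2*(-7/2 + 3*sqrt(5)/2)*conj(1/2 - sqrt(5)/2) + 2*(5/2 - 3*sqrt(5)/2)*conj(-sqrt(5)/2 - 1/2) + 5*(0)*conj(0) + 5*(2)*conj(0)]
      = (1/20)[(20) + (-8) + (-5*sqrt(5) - 11) + (sqrt(5) + 5) + (-11 + 5*sqrt(5)) + (5 - sqrt(5)) + (0) + (0)] = 0/20 = 0
  <chi_rho, chi_6> = (1/20)[1*(10)*conj(2) + 1*(4)*conj(2) + 2*(-7/2 - 3*sqrt(5)/2)*conj(-1/2 + sqrt(5)/2) + 2*(5/2 + 3*sqrt(5)/2)*conj(-sqrt(5)/2 - 1/2) + 2*(-7/2 + 3*sqrt(5)/2)*conj(-sqrt(5)/2 - 1/2) + 2*(5/2 - 3*sqrt(5)/2)*conj(-1/2 + sqrt(5)/2) + 5*(0)*conj(0) + 5*(2)*conj(0)]
      = (1/20)[(20) + (8) + (-2*sqrt(5) - 4) + (-10 - 4*sqrt(5)) + (-4 + 2*sqrt(5)) + (-10 + 4*sqrt(5)) + (0) + (0)] = 0/20 = 0
  <chi_rho, chi_7> = (1/20)[1*(10)*conj(2) + 1*(4)*conj(-2) + 2*(-7/2 - 3*sqrt(5)/2)*conj(1/2 - sqrt(5)/2) + 2*(5/2 + 3*sqrt(5)/2)*conj(-sqrt(5)/2 - 1/2) + 2*(-7/2 + 3*sqrt(5)/2)*conj(1/2 + sqrt(5)/2) + 2*(5/2 - 3*sqrt(5)/2)*conj(-1/2 + sqrt(5)/2) + 5*(0)*conj(0) + 5*(2)*conj(0)]
      = (1/20)[(20) + (-8) + (4 + 2*sqrt(5)) + (-10 - 4*sqrt(5)) + (4 - 2*sqrt(5)) + (-10 + 4*sqrt(5)) + (0) + (0)] = 0/20 = 0
  <chi_rho, chi_8> = (1/20)[1*(10)*conj(2) + 1*(4)*conj(2) + 2*(-7/2 - 3*sqrt(5)/2)*conj(-sqrt(5)/2 - 1/2) + 2*(5/2 + 3*sqrt(5)/2)*conj(-1/2 + sqrt(5)/2) + 2*(-7/2 + 3*sqrt(5)/2)*conj(-1/2 + sqrt(5)/2) + 2*(5/2 - 3*sqrt(5)/2)*conj(-sqrt(5)/2 - 1/2) + 5*(0)*conj(0) + 5*(2)*conj(0)]
      = (1/20)[(20) + (8) + (11 + 5*sqrt(5)) + (sqrt(5) + 5) + (11 - 5*sqrt(5)) + (5 - sqrt(5)) + (0) + (0)] = 60/20 = 3
Dimension check: dim(rho) = sum (mult * dim) = 1*1 + 0*1 + 1*1 + 2*1 + 0*2 + 0*2 + 0*2 + 3*2 = 10 = chi_rho(e) = 10.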